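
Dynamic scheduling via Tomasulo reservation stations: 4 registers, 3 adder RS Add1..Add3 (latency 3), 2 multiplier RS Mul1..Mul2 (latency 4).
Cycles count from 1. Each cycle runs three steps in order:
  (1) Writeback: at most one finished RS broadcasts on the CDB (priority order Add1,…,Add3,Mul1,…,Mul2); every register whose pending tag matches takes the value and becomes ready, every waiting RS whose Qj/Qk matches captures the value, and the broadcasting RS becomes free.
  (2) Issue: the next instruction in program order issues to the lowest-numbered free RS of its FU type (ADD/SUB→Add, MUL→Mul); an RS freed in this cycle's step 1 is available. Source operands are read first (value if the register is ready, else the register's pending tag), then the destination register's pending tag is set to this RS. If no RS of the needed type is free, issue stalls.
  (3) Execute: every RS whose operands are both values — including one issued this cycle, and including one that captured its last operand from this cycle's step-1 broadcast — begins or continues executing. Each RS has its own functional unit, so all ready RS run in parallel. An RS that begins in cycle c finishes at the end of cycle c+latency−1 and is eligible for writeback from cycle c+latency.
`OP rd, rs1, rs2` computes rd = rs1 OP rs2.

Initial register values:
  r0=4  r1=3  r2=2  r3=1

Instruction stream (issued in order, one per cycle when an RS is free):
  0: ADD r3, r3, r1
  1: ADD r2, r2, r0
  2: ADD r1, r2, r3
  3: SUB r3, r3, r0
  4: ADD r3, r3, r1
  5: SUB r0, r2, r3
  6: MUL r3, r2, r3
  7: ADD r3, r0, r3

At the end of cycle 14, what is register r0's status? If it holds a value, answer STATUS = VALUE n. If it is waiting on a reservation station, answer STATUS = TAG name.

STATUS = VALUE -4

  c1: issue ADD r3<-Add1  regs: r0:4,r1:3,r2:2,r3:Add1
  c2: issue ADD r2<-Add2  regs: r0:4,r1:3,r2:Add2,r3:Add1
  c3: issue ADD r1<-Add3  regs: r0:4,r1:Add3,r2:Add2,r3:Add1
  c4: CDB Add1=4; issue SUB r3<-Add1  regs: r0:4,r1:Add3,r2:Add2,r3:Add1
  c5: CDB Add2=6; issue ADD r3<-Add2  regs: r0:4,r1:Add3,r2:6,r3:Add2
  c6: stall  regs: r0:4,r1:Add3,r2:6,r3:Add2
  c7: CDB Add1=0; issue SUB r0<-Add1  regs: r0:Add1,r1:Add3,r2:6,r3:Add2
  c8: CDB Add3=10; issue MUL r3<-Mul1  regs: r0:Add1,r1:10,r2:6,r3:Mul1
  c9: issue ADD r3<-Add3  regs: r0:Add1,r1:10,r2:6,r3:Add3
  c10: -  regs: r0:Add1,r1:10,r2:6,r3:Add3
  c11: CDB Add2=10  regs: r0:Add1,r1:10,r2:6,r3:Add3
  c12: -  regs: r0:Add1,r1:10,r2:6,r3:Add3
  c13: -  regs: r0:Add1,r1:10,r2:6,r3:Add3
  c14: CDB Add1=-4  regs: r0:-4,r1:10,r2:6,r3:Add3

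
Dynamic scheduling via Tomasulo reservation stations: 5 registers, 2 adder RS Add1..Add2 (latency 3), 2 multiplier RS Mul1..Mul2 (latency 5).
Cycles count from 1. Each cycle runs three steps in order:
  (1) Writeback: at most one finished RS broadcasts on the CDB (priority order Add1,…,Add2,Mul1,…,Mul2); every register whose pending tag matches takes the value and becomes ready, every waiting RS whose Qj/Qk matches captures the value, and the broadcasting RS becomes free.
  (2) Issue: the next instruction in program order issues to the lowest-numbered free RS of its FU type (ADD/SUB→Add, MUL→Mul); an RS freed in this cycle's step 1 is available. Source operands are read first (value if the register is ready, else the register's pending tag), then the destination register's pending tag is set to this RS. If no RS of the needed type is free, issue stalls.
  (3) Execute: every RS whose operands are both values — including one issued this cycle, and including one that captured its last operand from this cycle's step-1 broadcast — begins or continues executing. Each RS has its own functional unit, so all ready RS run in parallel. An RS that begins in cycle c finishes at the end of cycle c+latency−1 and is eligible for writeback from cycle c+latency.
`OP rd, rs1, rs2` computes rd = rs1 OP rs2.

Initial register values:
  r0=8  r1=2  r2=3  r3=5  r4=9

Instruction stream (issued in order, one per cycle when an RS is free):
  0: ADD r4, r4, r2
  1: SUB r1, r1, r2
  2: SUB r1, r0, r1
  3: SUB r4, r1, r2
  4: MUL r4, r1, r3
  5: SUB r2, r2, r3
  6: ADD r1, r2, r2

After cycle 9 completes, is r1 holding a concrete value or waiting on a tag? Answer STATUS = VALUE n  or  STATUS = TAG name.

cycle 1: issue ADD r4<-Add1 // r0:8,r1:2,r2:3,r3:5,r4:Add1
cycle 2: issue SUB r1<-Add2 // r0:8,r1:Add2,r2:3,r3:5,r4:Add1
cycle 3: stall // r0:8,r1:Add2,r2:3,r3:5,r4:Add1
cycle 4: CDB Add1=12; issue SUB r1<-Add1 // r0:8,r1:Add1,r2:3,r3:5,r4:12
cycle 5: CDB Add2=-1; issue SUB r4<-Add2 // r0:8,r1:Add1,r2:3,r3:5,r4:Add2
cycle 6: issue MUL r4<-Mul1 // r0:8,r1:Add1,r2:3,r3:5,r4:Mul1
cycle 7: stall // r0:8,r1:Add1,r2:3,r3:5,r4:Mul1
cycle 8: CDB Add1=9; issue SUB r2<-Add1 // r0:8,r1:9,r2:Add1,r3:5,r4:Mul1
cycle 9: stall // r0:8,r1:9,r2:Add1,r3:5,r4:Mul1

STATUS = VALUE 9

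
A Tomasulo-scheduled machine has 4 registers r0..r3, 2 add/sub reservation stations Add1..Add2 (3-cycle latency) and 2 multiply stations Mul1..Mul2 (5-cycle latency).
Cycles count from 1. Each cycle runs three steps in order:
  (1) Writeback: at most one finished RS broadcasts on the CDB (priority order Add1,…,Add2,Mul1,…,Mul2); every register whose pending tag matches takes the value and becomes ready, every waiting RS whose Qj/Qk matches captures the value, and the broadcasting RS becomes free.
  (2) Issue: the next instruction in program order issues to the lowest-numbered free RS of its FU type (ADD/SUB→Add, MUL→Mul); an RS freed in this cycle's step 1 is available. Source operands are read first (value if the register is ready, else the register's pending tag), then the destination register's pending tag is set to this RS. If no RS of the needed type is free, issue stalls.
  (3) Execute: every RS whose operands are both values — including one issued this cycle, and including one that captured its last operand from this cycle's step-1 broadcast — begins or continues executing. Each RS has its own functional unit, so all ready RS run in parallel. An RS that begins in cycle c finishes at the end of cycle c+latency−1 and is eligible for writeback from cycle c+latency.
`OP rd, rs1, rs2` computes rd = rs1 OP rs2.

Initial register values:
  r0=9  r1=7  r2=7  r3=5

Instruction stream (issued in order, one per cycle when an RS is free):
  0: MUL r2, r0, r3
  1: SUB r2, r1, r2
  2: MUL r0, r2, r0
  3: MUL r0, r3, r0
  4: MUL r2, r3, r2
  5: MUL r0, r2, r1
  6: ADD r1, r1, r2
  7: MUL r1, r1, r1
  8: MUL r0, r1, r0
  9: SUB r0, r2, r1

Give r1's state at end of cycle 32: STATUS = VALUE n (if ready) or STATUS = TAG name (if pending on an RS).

  c1: issue MUL r2<-Mul1  regs: r0:9,r1:7,r2:Mul1,r3:5
  c2: issue SUB r2<-Add1  regs: r0:9,r1:7,r2:Add1,r3:5
  c3: issue MUL r0<-Mul2  regs: r0:Mul2,r1:7,r2:Add1,r3:5
  c4: stall  regs: r0:Mul2,r1:7,r2:Add1,r3:5
  c5: stall  regs: r0:Mul2,r1:7,r2:Add1,r3:5
  c6: CDB Mul1=45; issue MUL r0<-Mul1  regs: r0:Mul1,r1:7,r2:Add1,r3:5
  c7: stall  regs: r0:Mul1,r1:7,r2:Add1,r3:5
  c8: stall  regs: r0:Mul1,r1:7,r2:Add1,r3:5
  c9: CDB Add1=-38; stall  regs: r0:Mul1,r1:7,r2:-38,r3:5
  c10: stall  regs: r0:Mul1,r1:7,r2:-38,r3:5
  c11: stall  regs: r0:Mul1,r1:7,r2:-38,r3:5
  c12: stall  regs: r0:Mul1,r1:7,r2:-38,r3:5
  c13: stall  regs: r0:Mul1,r1:7,r2:-38,r3:5
  c14: CDB Mul2=-342; issue MUL r2<-Mul2  regs: r0:Mul1,r1:7,r2:Mul2,r3:5
  c15: stall  regs: r0:Mul1,r1:7,r2:Mul2,r3:5
  c16: stall  regs: r0:Mul1,r1:7,r2:Mul2,r3:5
  c17: stall  regs: r0:Mul1,r1:7,r2:Mul2,r3:5
  c18: stall  regs: r0:Mul1,r1:7,r2:Mul2,r3:5
  c19: CDB Mul1=-1710; issue MUL r0<-Mul1  regs: r0:Mul1,r1:7,r2:Mul2,r3:5
  c20: CDB Mul2=-190; issue ADD r1<-Add1  regs: r0:Mul1,r1:Add1,r2:-190,r3:5
  c21: issue MUL r1<-Mul2  regs: r0:Mul1,r1:Mul2,r2:-190,r3:5
  c22: stall  regs: r0:Mul1,r1:Mul2,r2:-190,r3:5
  c23: CDB Add1=-183; stall  regs: r0:Mul1,r1:Mul2,r2:-190,r3:5
  c24: stall  regs: r0:Mul1,r1:Mul2,r2:-190,r3:5
  c25: CDB Mul1=-1330; issue MUL r0<-Mul1  regs: r0:Mul1,r1:Mul2,r2:-190,r3:5
  c26: issue SUB r0<-Add1  regs: r0:Add1,r1:Mul2,r2:-190,r3:5
  c27: -  regs: r0:Add1,r1:Mul2,r2:-190,r3:5
  c28: CDB Mul2=33489  regs: r0:Add1,r1:33489,r2:-190,r3:5
  c29: -  regs: r0:Add1,r1:33489,r2:-190,r3:5
  c30: -  regs: r0:Add1,r1:33489,r2:-190,r3:5
  c31: CDB Add1=-33679  regs: r0:-33679,r1:33489,r2:-190,r3:5
  c32: -  regs: r0:-33679,r1:33489,r2:-190,r3:5

STATUS = VALUE 33489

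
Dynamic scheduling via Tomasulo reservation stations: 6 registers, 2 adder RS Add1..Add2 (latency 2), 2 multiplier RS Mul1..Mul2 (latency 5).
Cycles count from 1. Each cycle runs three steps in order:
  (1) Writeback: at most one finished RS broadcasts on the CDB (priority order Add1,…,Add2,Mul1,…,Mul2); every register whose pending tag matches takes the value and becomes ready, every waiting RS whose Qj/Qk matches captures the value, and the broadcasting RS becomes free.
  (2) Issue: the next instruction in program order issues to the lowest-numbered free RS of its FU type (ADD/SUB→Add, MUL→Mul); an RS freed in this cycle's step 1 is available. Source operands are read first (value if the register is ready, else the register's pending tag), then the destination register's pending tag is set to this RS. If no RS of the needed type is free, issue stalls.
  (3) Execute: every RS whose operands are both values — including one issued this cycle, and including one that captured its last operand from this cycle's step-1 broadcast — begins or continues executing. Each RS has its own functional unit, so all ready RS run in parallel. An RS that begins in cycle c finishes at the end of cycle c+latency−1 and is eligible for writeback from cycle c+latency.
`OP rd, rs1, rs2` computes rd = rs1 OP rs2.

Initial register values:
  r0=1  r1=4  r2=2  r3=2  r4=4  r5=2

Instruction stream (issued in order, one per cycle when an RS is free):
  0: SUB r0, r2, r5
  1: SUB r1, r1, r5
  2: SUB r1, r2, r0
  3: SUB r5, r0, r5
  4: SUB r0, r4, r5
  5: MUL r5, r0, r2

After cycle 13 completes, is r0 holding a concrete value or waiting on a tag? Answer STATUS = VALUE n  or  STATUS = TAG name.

  c1: issue SUB r0<-Add1  regs: r0:Add1,r1:4,r2:2,r3:2,r4:4,r5:2
  c2: issue SUB r1<-Add2  regs: r0:Add1,r1:Add2,r2:2,r3:2,r4:4,r5:2
  c3: CDB Add1=0; issue SUB r1<-Add1  regs: r0:0,r1:Add1,r2:2,r3:2,r4:4,r5:2
  c4: CDB Add2=2; issue SUB r5<-Add2  regs: r0:0,r1:Add1,r2:2,r3:2,r4:4,r5:Add2
  c5: CDB Add1=2; issue SUB r0<-Add1  regs: r0:Add1,r1:2,r2:2,r3:2,r4:4,r5:Add2
  c6: CDB Add2=-2; issue MUL r5<-Mul1  regs: r0:Add1,r1:2,r2:2,r3:2,r4:4,r5:Mul1
  c7: -  regs: r0:Add1,r1:2,r2:2,r3:2,r4:4,r5:Mul1
  c8: CDB Add1=6  regs: r0:6,r1:2,r2:2,r3:2,r4:4,r5:Mul1
  c9: -  regs: r0:6,r1:2,r2:2,r3:2,r4:4,r5:Mul1
  c10: -  regs: r0:6,r1:2,r2:2,r3:2,r4:4,r5:Mul1
  c11: -  regs: r0:6,r1:2,r2:2,r3:2,r4:4,r5:Mul1
  c12: -  regs: r0:6,r1:2,r2:2,r3:2,r4:4,r5:Mul1
  c13: CDB Mul1=12  regs: r0:6,r1:2,r2:2,r3:2,r4:4,r5:12

STATUS = VALUE 6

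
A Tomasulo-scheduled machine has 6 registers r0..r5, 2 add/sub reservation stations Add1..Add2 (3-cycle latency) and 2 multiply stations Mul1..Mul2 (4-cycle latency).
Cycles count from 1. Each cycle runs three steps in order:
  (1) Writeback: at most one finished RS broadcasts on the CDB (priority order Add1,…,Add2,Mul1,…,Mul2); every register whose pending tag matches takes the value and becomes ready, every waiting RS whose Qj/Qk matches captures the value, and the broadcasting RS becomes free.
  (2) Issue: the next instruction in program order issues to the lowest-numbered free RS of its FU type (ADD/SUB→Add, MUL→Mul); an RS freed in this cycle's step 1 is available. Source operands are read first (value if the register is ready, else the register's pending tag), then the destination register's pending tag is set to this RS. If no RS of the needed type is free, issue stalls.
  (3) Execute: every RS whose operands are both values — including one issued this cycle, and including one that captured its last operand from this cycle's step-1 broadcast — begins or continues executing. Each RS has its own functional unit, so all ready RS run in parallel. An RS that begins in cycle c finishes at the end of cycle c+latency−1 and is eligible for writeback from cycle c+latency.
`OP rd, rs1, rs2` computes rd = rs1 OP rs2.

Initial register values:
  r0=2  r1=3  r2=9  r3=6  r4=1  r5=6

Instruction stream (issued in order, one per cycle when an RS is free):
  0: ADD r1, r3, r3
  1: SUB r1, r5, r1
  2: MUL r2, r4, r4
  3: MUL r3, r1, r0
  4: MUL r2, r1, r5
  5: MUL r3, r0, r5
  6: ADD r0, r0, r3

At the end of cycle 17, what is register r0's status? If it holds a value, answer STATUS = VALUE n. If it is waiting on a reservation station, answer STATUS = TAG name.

c1: issue ADD r1<-Add1 | r0:2,r1:Add1,r2:9,r3:6,r4:1,r5:6
c2: issue SUB r1<-Add2 | r0:2,r1:Add2,r2:9,r3:6,r4:1,r5:6
c3: issue MUL r2<-Mul1 | r0:2,r1:Add2,r2:Mul1,r3:6,r4:1,r5:6
c4: CDB Add1=12; issue MUL r3<-Mul2 | r0:2,r1:Add2,r2:Mul1,r3:Mul2,r4:1,r5:6
c5: stall | r0:2,r1:Add2,r2:Mul1,r3:Mul2,r4:1,r5:6
c6: stall | r0:2,r1:Add2,r2:Mul1,r3:Mul2,r4:1,r5:6
c7: CDB Add2=-6; stall | r0:2,r1:-6,r2:Mul1,r3:Mul2,r4:1,r5:6
c8: CDB Mul1=1; issue MUL r2<-Mul1 | r0:2,r1:-6,r2:Mul1,r3:Mul2,r4:1,r5:6
c9: stall | r0:2,r1:-6,r2:Mul1,r3:Mul2,r4:1,r5:6
c10: stall | r0:2,r1:-6,r2:Mul1,r3:Mul2,r4:1,r5:6
c11: CDB Mul2=-12; issue MUL r3<-Mul2 | r0:2,r1:-6,r2:Mul1,r3:Mul2,r4:1,r5:6
c12: CDB Mul1=-36; issue ADD r0<-Add1 | r0:Add1,r1:-6,r2:-36,r3:Mul2,r4:1,r5:6
c13: - | r0:Add1,r1:-6,r2:-36,r3:Mul2,r4:1,r5:6
c14: - | r0:Add1,r1:-6,r2:-36,r3:Mul2,r4:1,r5:6
c15: CDB Mul2=12 | r0:Add1,r1:-6,r2:-36,r3:12,r4:1,r5:6
c16: - | r0:Add1,r1:-6,r2:-36,r3:12,r4:1,r5:6
c17: - | r0:Add1,r1:-6,r2:-36,r3:12,r4:1,r5:6

STATUS = TAG Add1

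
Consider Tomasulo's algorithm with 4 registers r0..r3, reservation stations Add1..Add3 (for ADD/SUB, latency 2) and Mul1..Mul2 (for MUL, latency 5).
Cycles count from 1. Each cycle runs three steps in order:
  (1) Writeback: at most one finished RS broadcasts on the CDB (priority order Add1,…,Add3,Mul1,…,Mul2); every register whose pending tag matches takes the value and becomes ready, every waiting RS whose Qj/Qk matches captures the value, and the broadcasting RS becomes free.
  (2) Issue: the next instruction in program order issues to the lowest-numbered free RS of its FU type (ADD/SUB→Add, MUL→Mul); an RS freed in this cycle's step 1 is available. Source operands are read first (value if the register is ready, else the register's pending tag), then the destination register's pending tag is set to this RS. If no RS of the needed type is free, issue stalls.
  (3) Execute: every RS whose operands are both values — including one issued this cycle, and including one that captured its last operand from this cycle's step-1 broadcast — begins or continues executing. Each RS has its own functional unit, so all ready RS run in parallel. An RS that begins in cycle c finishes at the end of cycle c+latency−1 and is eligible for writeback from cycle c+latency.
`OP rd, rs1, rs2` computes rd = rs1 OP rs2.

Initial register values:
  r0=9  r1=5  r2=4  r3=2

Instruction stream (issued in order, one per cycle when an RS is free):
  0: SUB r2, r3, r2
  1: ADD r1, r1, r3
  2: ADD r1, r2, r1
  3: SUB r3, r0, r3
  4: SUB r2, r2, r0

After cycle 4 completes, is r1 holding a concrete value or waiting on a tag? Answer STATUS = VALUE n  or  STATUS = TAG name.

c1: issue SUB r2<-Add1 | r0:9,r1:5,r2:Add1,r3:2
c2: issue ADD r1<-Add2 | r0:9,r1:Add2,r2:Add1,r3:2
c3: CDB Add1=-2; issue ADD r1<-Add1 | r0:9,r1:Add1,r2:-2,r3:2
c4: CDB Add2=7; issue SUB r3<-Add2 | r0:9,r1:Add1,r2:-2,r3:Add2

STATUS = TAG Add1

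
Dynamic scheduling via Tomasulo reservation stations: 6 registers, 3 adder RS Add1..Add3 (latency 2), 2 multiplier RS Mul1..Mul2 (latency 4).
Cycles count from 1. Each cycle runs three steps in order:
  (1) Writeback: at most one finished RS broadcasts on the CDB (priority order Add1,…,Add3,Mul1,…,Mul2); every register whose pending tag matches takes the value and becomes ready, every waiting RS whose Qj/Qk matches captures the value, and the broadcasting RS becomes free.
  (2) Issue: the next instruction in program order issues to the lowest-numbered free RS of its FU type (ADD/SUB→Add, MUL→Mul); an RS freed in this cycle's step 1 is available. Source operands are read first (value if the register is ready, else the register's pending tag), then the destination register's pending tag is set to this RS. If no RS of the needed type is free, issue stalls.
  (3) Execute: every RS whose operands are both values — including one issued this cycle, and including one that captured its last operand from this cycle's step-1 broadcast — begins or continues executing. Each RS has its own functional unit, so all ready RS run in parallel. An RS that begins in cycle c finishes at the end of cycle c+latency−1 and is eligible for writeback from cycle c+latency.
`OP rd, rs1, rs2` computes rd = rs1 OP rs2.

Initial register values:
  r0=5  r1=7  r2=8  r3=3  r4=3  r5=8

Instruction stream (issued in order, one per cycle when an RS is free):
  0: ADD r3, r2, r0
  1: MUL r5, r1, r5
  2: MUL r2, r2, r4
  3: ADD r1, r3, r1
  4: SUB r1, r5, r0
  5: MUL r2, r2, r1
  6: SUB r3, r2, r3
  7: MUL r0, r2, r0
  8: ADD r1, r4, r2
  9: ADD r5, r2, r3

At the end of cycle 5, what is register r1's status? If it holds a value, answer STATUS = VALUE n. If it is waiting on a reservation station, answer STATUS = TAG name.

c1: issue ADD r3<-Add1 | r0:5,r1:7,r2:8,r3:Add1,r4:3,r5:8
c2: issue MUL r5<-Mul1 | r0:5,r1:7,r2:8,r3:Add1,r4:3,r5:Mul1
c3: CDB Add1=13; issue MUL r2<-Mul2 | r0:5,r1:7,r2:Mul2,r3:13,r4:3,r5:Mul1
c4: issue ADD r1<-Add1 | r0:5,r1:Add1,r2:Mul2,r3:13,r4:3,r5:Mul1
c5: issue SUB r1<-Add2 | r0:5,r1:Add2,r2:Mul2,r3:13,r4:3,r5:Mul1

STATUS = TAG Add2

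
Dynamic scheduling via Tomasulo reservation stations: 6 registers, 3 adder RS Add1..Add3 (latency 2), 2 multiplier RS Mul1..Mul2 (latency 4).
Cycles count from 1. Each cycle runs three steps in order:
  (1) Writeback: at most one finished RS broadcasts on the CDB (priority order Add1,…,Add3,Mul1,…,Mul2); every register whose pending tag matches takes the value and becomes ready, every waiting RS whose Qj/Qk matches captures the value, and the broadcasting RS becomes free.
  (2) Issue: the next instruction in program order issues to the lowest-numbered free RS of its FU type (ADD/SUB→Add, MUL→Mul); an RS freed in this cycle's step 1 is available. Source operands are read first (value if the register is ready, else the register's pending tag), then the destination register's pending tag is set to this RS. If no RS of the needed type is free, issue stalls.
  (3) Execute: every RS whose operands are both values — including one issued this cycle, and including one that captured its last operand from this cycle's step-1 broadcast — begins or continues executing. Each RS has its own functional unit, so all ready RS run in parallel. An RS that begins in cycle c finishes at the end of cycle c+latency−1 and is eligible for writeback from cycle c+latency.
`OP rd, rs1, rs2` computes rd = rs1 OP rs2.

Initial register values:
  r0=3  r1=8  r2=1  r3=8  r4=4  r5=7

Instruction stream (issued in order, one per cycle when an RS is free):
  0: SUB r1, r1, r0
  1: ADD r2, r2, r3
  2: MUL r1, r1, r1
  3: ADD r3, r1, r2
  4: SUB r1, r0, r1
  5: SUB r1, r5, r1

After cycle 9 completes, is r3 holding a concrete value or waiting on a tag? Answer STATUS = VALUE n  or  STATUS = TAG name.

STATUS = VALUE 34

cycle 1: issue SUB r1<-Add1 // r0:3,r1:Add1,r2:1,r3:8,r4:4,r5:7
cycle 2: issue ADD r2<-Add2 // r0:3,r1:Add1,r2:Add2,r3:8,r4:4,r5:7
cycle 3: CDB Add1=5; issue MUL r1<-Mul1 // r0:3,r1:Mul1,r2:Add2,r3:8,r4:4,r5:7
cycle 4: CDB Add2=9; issue ADD r3<-Add1 // r0:3,r1:Mul1,r2:9,r3:Add1,r4:4,r5:7
cycle 5: issue SUB r1<-Add2 // r0:3,r1:Add2,r2:9,r3:Add1,r4:4,r5:7
cycle 6: issue SUB r1<-Add3 // r0:3,r1:Add3,r2:9,r3:Add1,r4:4,r5:7
cycle 7: CDB Mul1=25 // r0:3,r1:Add3,r2:9,r3:Add1,r4:4,r5:7
cycle 8: - // r0:3,r1:Add3,r2:9,r3:Add1,r4:4,r5:7
cycle 9: CDB Add1=34 // r0:3,r1:Add3,r2:9,r3:34,r4:4,r5:7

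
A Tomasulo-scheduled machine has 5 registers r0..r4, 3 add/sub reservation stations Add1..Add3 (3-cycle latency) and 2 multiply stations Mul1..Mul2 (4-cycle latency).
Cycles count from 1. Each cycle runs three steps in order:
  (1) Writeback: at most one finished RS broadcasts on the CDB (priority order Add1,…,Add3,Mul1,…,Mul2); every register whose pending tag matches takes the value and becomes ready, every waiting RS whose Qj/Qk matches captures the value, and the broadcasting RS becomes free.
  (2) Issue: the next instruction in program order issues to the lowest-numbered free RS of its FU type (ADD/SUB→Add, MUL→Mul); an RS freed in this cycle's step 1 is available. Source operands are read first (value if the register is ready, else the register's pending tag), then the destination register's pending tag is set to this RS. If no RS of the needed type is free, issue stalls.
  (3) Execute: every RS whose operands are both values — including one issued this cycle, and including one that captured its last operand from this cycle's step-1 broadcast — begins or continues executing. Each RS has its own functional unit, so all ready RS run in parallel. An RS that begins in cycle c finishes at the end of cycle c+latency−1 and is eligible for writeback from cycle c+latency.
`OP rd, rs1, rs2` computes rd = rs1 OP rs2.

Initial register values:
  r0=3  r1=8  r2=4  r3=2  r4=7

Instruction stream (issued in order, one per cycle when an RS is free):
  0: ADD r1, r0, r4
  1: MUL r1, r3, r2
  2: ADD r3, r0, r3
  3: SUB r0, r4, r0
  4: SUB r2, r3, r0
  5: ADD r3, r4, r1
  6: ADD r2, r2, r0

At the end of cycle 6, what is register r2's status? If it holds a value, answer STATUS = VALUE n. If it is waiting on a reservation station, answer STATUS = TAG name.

cycle 1: issue ADD r1<-Add1 // r0:3,r1:Add1,r2:4,r3:2,r4:7
cycle 2: issue MUL r1<-Mul1 // r0:3,r1:Mul1,r2:4,r3:2,r4:7
cycle 3: issue ADD r3<-Add2 // r0:3,r1:Mul1,r2:4,r3:Add2,r4:7
cycle 4: CDB Add1=10; issue SUB r0<-Add1 // r0:Add1,r1:Mul1,r2:4,r3:Add2,r4:7
cycle 5: issue SUB r2<-Add3 // r0:Add1,r1:Mul1,r2:Add3,r3:Add2,r4:7
cycle 6: CDB Add2=5; issue ADD r3<-Add2 // r0:Add1,r1:Mul1,r2:Add3,r3:Add2,r4:7

STATUS = TAG Add3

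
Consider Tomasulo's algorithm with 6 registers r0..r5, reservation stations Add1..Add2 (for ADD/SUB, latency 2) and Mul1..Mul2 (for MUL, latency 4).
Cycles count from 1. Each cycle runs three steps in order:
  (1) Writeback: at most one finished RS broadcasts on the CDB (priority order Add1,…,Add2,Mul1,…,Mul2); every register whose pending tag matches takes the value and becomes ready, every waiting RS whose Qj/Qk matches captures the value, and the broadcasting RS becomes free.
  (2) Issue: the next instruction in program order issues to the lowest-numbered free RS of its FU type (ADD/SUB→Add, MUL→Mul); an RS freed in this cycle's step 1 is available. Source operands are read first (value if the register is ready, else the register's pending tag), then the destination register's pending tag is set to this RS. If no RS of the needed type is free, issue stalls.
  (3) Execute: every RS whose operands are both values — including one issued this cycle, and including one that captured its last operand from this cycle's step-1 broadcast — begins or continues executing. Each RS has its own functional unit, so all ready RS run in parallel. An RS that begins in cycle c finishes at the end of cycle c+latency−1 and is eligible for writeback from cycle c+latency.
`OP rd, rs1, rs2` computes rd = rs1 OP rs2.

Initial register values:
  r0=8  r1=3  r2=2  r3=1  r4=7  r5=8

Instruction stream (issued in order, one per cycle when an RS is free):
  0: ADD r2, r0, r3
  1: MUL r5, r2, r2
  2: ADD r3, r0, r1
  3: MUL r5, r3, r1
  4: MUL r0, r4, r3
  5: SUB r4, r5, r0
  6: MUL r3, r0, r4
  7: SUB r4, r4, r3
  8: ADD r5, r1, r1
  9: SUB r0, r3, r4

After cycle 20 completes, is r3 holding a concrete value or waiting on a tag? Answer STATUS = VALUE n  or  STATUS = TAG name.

STATUS = VALUE -3388

  c1: issue ADD r2<-Add1  regs: r0:8,r1:3,r2:Add1,r3:1,r4:7,r5:8
  c2: issue MUL r5<-Mul1  regs: r0:8,r1:3,r2:Add1,r3:1,r4:7,r5:Mul1
  c3: CDB Add1=9; issue ADD r3<-Add1  regs: r0:8,r1:3,r2:9,r3:Add1,r4:7,r5:Mul1
  c4: issue MUL r5<-Mul2  regs: r0:8,r1:3,r2:9,r3:Add1,r4:7,r5:Mul2
  c5: CDB Add1=11; stall  regs: r0:8,r1:3,r2:9,r3:11,r4:7,r5:Mul2
  c6: stall  regs: r0:8,r1:3,r2:9,r3:11,r4:7,r5:Mul2
  c7: CDB Mul1=81; issue MUL r0<-Mul1  regs: r0:Mul1,r1:3,r2:9,r3:11,r4:7,r5:Mul2
  c8: issue SUB r4<-Add1  regs: r0:Mul1,r1:3,r2:9,r3:11,r4:Add1,r5:Mul2
  c9: CDB Mul2=33; issue MUL r3<-Mul2  regs: r0:Mul1,r1:3,r2:9,r3:Mul2,r4:Add1,r5:33
  c10: issue SUB r4<-Add2  regs: r0:Mul1,r1:3,r2:9,r3:Mul2,r4:Add2,r5:33
  c11: CDB Mul1=77; stall  regs: r0:77,r1:3,r2:9,r3:Mul2,r4:Add2,r5:33
  c12: stall  regs: r0:77,r1:3,r2:9,r3:Mul2,r4:Add2,r5:33
  c13: CDB Add1=-44; issue ADD r5<-Add1  regs: r0:77,r1:3,r2:9,r3:Mul2,r4:Add2,r5:Add1
  c14: stall  regs: r0:77,r1:3,r2:9,r3:Mul2,r4:Add2,r5:Add1
  c15: CDB Add1=6; issue SUB r0<-Add1  regs: r0:Add1,r1:3,r2:9,r3:Mul2,r4:Add2,r5:6
  c16: -  regs: r0:Add1,r1:3,r2:9,r3:Mul2,r4:Add2,r5:6
  c17: CDB Mul2=-3388  regs: r0:Add1,r1:3,r2:9,r3:-3388,r4:Add2,r5:6
  c18: -  regs: r0:Add1,r1:3,r2:9,r3:-3388,r4:Add2,r5:6
  c19: CDB Add2=3344  regs: r0:Add1,r1:3,r2:9,r3:-3388,r4:3344,r5:6
  c20: -  regs: r0:Add1,r1:3,r2:9,r3:-3388,r4:3344,r5:6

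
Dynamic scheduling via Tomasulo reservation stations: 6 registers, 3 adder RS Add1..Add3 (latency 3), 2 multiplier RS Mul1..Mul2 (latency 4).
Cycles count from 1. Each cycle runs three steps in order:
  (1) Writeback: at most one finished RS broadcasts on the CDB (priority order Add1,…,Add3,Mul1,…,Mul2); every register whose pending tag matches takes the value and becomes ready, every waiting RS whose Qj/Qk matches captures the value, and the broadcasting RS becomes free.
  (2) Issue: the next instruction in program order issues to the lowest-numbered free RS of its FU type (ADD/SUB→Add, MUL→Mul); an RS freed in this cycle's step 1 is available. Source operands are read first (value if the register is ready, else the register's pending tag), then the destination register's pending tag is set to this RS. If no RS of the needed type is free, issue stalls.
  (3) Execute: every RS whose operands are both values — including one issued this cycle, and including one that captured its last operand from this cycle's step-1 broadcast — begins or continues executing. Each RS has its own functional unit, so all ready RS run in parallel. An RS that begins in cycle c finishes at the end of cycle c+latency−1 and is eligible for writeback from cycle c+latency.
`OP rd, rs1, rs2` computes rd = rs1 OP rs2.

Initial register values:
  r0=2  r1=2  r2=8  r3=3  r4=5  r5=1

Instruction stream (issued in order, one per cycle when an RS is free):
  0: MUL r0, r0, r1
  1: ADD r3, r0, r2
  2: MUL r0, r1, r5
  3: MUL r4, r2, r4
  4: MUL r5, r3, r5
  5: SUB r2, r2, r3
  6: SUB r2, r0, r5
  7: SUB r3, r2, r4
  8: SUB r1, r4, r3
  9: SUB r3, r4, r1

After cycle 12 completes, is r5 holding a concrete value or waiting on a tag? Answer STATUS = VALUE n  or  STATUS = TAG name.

c1: issue MUL r0<-Mul1 | r0:Mul1,r1:2,r2:8,r3:3,r4:5,r5:1
c2: issue ADD r3<-Add1 | r0:Mul1,r1:2,r2:8,r3:Add1,r4:5,r5:1
c3: issue MUL r0<-Mul2 | r0:Mul2,r1:2,r2:8,r3:Add1,r4:5,r5:1
c4: stall | r0:Mul2,r1:2,r2:8,r3:Add1,r4:5,r5:1
c5: CDB Mul1=4; issue MUL r4<-Mul1 | r0:Mul2,r1:2,r2:8,r3:Add1,r4:Mul1,r5:1
c6: stall | r0:Mul2,r1:2,r2:8,r3:Add1,r4:Mul1,r5:1
c7: CDB Mul2=2; issue MUL r5<-Mul2 | r0:2,r1:2,r2:8,r3:Add1,r4:Mul1,r5:Mul2
c8: CDB Add1=12; issue SUB r2<-Add1 | r0:2,r1:2,r2:Add1,r3:12,r4:Mul1,r5:Mul2
c9: CDB Mul1=40; issue SUB r2<-Add2 | r0:2,r1:2,r2:Add2,r3:12,r4:40,r5:Mul2
c10: issue SUB r3<-Add3 | r0:2,r1:2,r2:Add2,r3:Add3,r4:40,r5:Mul2
c11: CDB Add1=-4; issue SUB r1<-Add1 | r0:2,r1:Add1,r2:Add2,r3:Add3,r4:40,r5:Mul2
c12: CDB Mul2=12; stall | r0:2,r1:Add1,r2:Add2,r3:Add3,r4:40,r5:12

STATUS = VALUE 12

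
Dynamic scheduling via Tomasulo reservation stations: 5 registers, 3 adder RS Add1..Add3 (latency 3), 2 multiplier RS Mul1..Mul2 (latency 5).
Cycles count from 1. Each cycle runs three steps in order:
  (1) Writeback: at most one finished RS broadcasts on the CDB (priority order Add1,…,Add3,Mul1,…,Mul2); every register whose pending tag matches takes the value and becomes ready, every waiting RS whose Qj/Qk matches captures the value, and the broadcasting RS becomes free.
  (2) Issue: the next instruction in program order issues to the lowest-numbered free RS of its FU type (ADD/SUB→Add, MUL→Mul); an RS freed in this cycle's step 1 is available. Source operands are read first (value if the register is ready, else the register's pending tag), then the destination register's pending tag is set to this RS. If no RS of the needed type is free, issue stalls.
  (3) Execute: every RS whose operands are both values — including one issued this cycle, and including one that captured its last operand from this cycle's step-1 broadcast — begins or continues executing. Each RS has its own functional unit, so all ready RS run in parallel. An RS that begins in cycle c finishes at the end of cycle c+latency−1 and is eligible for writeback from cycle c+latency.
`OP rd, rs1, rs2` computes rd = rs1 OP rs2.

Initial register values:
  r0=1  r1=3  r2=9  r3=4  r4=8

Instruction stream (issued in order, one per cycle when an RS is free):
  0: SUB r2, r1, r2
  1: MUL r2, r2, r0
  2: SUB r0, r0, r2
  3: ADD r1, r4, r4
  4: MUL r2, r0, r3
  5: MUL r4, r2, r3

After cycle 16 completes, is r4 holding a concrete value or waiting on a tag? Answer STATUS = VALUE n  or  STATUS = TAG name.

c1: issue SUB r2<-Add1 | r0:1,r1:3,r2:Add1,r3:4,r4:8
c2: issue MUL r2<-Mul1 | r0:1,r1:3,r2:Mul1,r3:4,r4:8
c3: issue SUB r0<-Add2 | r0:Add2,r1:3,r2:Mul1,r3:4,r4:8
c4: CDB Add1=-6; issue ADD r1<-Add1 | r0:Add2,r1:Add1,r2:Mul1,r3:4,r4:8
c5: issue MUL r2<-Mul2 | r0:Add2,r1:Add1,r2:Mul2,r3:4,r4:8
c6: stall | r0:Add2,r1:Add1,r2:Mul2,r3:4,r4:8
c7: CDB Add1=16; stall | r0:Add2,r1:16,r2:Mul2,r3:4,r4:8
c8: stall | r0:Add2,r1:16,r2:Mul2,r3:4,r4:8
c9: CDB Mul1=-6; issue MUL r4<-Mul1 | r0:Add2,r1:16,r2:Mul2,r3:4,r4:Mul1
c10: - | r0:Add2,r1:16,r2:Mul2,r3:4,r4:Mul1
c11: - | r0:Add2,r1:16,r2:Mul2,r3:4,r4:Mul1
c12: CDB Add2=7 | r0:7,r1:16,r2:Mul2,r3:4,r4:Mul1
c13: - | r0:7,r1:16,r2:Mul2,r3:4,r4:Mul1
c14: - | r0:7,r1:16,r2:Mul2,r3:4,r4:Mul1
c15: - | r0:7,r1:16,r2:Mul2,r3:4,r4:Mul1
c16: - | r0:7,r1:16,r2:Mul2,r3:4,r4:Mul1

STATUS = TAG Mul1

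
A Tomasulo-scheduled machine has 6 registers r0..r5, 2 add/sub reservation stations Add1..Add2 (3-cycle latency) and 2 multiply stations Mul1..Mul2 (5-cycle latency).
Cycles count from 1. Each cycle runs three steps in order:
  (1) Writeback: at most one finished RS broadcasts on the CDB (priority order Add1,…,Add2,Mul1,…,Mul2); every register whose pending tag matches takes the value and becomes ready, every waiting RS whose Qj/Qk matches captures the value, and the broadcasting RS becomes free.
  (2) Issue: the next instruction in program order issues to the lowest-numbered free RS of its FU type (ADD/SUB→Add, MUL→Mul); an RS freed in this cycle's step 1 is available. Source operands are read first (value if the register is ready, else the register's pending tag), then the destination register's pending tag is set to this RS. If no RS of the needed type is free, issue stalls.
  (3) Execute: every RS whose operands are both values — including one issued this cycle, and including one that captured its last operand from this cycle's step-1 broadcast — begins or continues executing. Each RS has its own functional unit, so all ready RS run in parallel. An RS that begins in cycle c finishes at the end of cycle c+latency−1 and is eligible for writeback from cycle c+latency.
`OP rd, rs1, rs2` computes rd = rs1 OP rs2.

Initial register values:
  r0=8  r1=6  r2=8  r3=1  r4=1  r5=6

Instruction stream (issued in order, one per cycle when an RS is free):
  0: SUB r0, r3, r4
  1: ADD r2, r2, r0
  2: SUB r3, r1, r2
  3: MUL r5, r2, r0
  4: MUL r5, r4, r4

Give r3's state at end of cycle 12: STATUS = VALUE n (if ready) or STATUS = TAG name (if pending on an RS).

  c1: issue SUB r0<-Add1  regs: r0:Add1,r1:6,r2:8,r3:1,r4:1,r5:6
  c2: issue ADD r2<-Add2  regs: r0:Add1,r1:6,r2:Add2,r3:1,r4:1,r5:6
  c3: stall  regs: r0:Add1,r1:6,r2:Add2,r3:1,r4:1,r5:6
  c4: CDB Add1=0; issue SUB r3<-Add1  regs: r0:0,r1:6,r2:Add2,r3:Add1,r4:1,r5:6
  c5: issue MUL r5<-Mul1  regs: r0:0,r1:6,r2:Add2,r3:Add1,r4:1,r5:Mul1
  c6: issue MUL r5<-Mul2  regs: r0:0,r1:6,r2:Add2,r3:Add1,r4:1,r5:Mul2
  c7: CDB Add2=8  regs: r0:0,r1:6,r2:8,r3:Add1,r4:1,r5:Mul2
  c8: -  regs: r0:0,r1:6,r2:8,r3:Add1,r4:1,r5:Mul2
  c9: -  regs: r0:0,r1:6,r2:8,r3:Add1,r4:1,r5:Mul2
  c10: CDB Add1=-2  regs: r0:0,r1:6,r2:8,r3:-2,r4:1,r5:Mul2
  c11: CDB Mul2=1  regs: r0:0,r1:6,r2:8,r3:-2,r4:1,r5:1
  c12: CDB Mul1=0  regs: r0:0,r1:6,r2:8,r3:-2,r4:1,r5:1

STATUS = VALUE -2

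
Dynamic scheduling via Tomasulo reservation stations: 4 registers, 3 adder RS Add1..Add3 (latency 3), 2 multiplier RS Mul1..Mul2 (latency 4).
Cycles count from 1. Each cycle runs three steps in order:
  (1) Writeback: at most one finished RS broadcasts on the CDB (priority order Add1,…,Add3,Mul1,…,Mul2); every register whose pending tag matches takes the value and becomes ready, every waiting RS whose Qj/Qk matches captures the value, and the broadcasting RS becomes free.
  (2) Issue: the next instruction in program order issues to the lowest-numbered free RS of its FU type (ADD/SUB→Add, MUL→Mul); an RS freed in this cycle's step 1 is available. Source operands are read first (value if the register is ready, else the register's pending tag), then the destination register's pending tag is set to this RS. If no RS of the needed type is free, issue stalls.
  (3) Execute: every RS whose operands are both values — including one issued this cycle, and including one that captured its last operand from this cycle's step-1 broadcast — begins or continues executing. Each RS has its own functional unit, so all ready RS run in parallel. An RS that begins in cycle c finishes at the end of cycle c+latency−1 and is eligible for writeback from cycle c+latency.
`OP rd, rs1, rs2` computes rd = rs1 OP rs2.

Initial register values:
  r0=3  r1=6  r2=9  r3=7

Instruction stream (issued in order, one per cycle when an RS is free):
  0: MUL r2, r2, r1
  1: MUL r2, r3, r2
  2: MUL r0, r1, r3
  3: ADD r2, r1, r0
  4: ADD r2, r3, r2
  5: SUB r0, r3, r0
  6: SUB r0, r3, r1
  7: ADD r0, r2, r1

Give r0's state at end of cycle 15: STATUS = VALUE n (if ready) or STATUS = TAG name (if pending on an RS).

STATUS = TAG Add3

  c1: issue MUL r2<-Mul1  regs: r0:3,r1:6,r2:Mul1,r3:7
  c2: issue MUL r2<-Mul2  regs: r0:3,r1:6,r2:Mul2,r3:7
  c3: stall  regs: r0:3,r1:6,r2:Mul2,r3:7
  c4: stall  regs: r0:3,r1:6,r2:Mul2,r3:7
  c5: CDB Mul1=54; issue MUL r0<-Mul1  regs: r0:Mul1,r1:6,r2:Mul2,r3:7
  c6: issue ADD r2<-Add1  regs: r0:Mul1,r1:6,r2:Add1,r3:7
  c7: issue ADD r2<-Add2  regs: r0:Mul1,r1:6,r2:Add2,r3:7
  c8: issue SUB r0<-Add3  regs: r0:Add3,r1:6,r2:Add2,r3:7
  c9: CDB Mul1=42; stall  regs: r0:Add3,r1:6,r2:Add2,r3:7
  c10: CDB Mul2=378; stall  regs: r0:Add3,r1:6,r2:Add2,r3:7
  c11: stall  regs: r0:Add3,r1:6,r2:Add2,r3:7
  c12: CDB Add1=48; issue SUB r0<-Add1  regs: r0:Add1,r1:6,r2:Add2,r3:7
  c13: CDB Add3=-35; issue ADD r0<-Add3  regs: r0:Add3,r1:6,r2:Add2,r3:7
  c14: -  regs: r0:Add3,r1:6,r2:Add2,r3:7
  c15: CDB Add1=1  regs: r0:Add3,r1:6,r2:Add2,r3:7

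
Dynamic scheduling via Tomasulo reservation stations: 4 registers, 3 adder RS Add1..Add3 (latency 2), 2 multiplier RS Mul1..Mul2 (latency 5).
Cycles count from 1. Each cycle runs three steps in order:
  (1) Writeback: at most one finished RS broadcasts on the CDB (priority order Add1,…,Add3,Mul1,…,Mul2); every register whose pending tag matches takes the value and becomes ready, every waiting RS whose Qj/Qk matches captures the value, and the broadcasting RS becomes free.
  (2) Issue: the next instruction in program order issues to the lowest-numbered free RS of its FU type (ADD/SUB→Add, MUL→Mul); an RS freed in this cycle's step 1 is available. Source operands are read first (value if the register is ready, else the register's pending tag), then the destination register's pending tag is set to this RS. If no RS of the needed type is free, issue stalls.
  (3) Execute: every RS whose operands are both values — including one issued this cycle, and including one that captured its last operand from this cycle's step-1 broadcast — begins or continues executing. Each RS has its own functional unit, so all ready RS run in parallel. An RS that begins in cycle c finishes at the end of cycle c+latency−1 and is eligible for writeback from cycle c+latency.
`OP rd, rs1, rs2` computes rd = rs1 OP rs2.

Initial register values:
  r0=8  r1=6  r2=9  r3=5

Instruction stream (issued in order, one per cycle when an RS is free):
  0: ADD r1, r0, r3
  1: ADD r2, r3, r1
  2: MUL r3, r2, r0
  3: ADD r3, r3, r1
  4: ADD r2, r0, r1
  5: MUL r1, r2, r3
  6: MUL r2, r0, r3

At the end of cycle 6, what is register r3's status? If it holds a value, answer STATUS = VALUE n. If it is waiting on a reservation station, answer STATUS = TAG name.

cycle 1: issue ADD r1<-Add1 // r0:8,r1:Add1,r2:9,r3:5
cycle 2: issue ADD r2<-Add2 // r0:8,r1:Add1,r2:Add2,r3:5
cycle 3: CDB Add1=13; issue MUL r3<-Mul1 // r0:8,r1:13,r2:Add2,r3:Mul1
cycle 4: issue ADD r3<-Add1 // r0:8,r1:13,r2:Add2,r3:Add1
cycle 5: CDB Add2=18; issue ADD r2<-Add2 // r0:8,r1:13,r2:Add2,r3:Add1
cycle 6: issue MUL r1<-Mul2 // r0:8,r1:Mul2,r2:Add2,r3:Add1

STATUS = TAG Add1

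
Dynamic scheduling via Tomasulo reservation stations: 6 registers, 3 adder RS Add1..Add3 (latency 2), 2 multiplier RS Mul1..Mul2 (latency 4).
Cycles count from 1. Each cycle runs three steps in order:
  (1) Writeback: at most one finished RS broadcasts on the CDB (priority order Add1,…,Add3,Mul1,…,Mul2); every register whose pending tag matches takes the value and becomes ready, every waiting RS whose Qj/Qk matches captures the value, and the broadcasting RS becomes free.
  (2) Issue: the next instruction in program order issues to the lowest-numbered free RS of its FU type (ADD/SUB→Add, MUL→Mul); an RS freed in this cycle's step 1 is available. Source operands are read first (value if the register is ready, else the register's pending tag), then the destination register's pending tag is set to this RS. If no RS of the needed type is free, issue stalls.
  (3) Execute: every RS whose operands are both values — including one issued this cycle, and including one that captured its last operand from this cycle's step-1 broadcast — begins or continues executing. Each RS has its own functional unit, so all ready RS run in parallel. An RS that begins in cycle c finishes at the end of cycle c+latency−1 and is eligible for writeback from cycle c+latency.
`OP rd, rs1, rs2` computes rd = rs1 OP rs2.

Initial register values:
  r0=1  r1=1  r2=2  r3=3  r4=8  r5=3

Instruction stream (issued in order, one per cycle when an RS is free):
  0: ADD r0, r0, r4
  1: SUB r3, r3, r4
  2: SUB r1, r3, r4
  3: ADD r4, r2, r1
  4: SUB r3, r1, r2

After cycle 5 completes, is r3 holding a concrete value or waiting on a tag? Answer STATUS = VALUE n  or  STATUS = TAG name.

STATUS = TAG Add3

c1: issue ADD r0<-Add1 | r0:Add1,r1:1,r2:2,r3:3,r4:8,r5:3
c2: issue SUB r3<-Add2 | r0:Add1,r1:1,r2:2,r3:Add2,r4:8,r5:3
c3: CDB Add1=9; issue SUB r1<-Add1 | r0:9,r1:Add1,r2:2,r3:Add2,r4:8,r5:3
c4: CDB Add2=-5; issue ADD r4<-Add2 | r0:9,r1:Add1,r2:2,r3:-5,r4:Add2,r5:3
c5: issue SUB r3<-Add3 | r0:9,r1:Add1,r2:2,r3:Add3,r4:Add2,r5:3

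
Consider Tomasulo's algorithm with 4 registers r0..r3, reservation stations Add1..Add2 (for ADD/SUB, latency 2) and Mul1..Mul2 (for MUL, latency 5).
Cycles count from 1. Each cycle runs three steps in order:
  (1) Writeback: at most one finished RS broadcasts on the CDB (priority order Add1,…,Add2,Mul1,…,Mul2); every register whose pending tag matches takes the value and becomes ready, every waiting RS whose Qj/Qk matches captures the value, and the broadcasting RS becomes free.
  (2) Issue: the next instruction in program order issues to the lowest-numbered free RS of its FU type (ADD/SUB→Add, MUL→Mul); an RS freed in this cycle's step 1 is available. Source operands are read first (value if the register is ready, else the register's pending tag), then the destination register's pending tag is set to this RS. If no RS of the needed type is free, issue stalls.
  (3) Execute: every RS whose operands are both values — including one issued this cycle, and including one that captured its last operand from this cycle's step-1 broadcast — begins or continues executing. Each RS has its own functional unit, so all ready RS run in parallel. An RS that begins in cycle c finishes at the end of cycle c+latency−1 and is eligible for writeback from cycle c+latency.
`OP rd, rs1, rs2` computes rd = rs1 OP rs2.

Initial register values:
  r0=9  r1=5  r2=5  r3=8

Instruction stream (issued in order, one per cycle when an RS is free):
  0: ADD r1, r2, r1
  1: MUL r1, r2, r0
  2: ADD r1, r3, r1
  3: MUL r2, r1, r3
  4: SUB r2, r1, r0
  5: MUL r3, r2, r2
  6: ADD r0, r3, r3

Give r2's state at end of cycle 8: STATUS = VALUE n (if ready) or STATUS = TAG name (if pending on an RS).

STATUS = TAG Add2

  c1: issue ADD r1<-Add1  regs: r0:9,r1:Add1,r2:5,r3:8
  c2: issue MUL r1<-Mul1  regs: r0:9,r1:Mul1,r2:5,r3:8
  c3: CDB Add1=10; issue ADD r1<-Add1  regs: r0:9,r1:Add1,r2:5,r3:8
  c4: issue MUL r2<-Mul2  regs: r0:9,r1:Add1,r2:Mul2,r3:8
  c5: issue SUB r2<-Add2  regs: r0:9,r1:Add1,r2:Add2,r3:8
  c6: stall  regs: r0:9,r1:Add1,r2:Add2,r3:8
  c7: CDB Mul1=45; issue MUL r3<-Mul1  regs: r0:9,r1:Add1,r2:Add2,r3:Mul1
  c8: stall  regs: r0:9,r1:Add1,r2:Add2,r3:Mul1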